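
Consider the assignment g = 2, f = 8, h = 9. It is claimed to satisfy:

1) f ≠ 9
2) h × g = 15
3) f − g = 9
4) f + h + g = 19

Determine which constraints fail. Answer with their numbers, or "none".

1) f = 8, and 8 ≠ 9 — holds.
2) h × g = 9 × 2 = 18, not 15 — fails.
3) f − g = 8 − 2 = 6, not 9 — fails.
4) f + h + g = 8 + 9 + 2 = 19 — holds.

Constraints 2, 3 are violated.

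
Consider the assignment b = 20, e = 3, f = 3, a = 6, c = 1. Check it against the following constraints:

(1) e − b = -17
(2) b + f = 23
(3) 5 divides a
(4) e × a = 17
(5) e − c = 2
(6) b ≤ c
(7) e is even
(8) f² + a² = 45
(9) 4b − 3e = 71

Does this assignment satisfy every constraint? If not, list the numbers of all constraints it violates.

(1) e − b = 3 − 20 = -17 — holds.
(2) b + f = 20 + 3 = 23 — holds.
(3) 6 = 5×1 + 1, so 5 does not divide 6 — fails.
(4) e × a = 3 × 6 = 18, not 17 — fails.
(5) e − c = 3 − 1 = 2 — holds.
(6) b = 20, c = 1; 20 > 1 (want ≤) — fails.
(7) e = 3 is odd — fails.
(8) f² + a² = 3² + 6² = 9 + 36 = 45 — holds.
(9) 4b − 3e = 4(20) − 3(3) = 71 — holds.

No — constraints 3, 4, 6, and 7 are not satisfied.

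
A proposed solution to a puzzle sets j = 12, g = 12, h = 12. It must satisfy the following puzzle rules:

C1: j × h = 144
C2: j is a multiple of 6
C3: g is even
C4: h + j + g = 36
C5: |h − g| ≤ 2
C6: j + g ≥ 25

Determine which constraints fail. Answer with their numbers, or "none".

C1: j × h = 12 × 12 = 144  true
C2: 12 / 6 = 2, so 6 divides 12  true
C3: g = 12 is even  true
C4: h + j + g = 12 + 12 + 12 = 36  true
C5: |12 − 12| = 0; 0 ≤ 2  true
C6: j + g = 12 + 12 = 24; 24 < 25, bound 25 not met  false

Constraint 6 does not hold.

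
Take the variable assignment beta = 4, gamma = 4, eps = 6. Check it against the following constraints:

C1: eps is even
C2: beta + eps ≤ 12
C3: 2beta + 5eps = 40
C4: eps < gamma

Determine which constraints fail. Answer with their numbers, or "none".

No — constraints 3 and 4 are not satisfied.

C1: eps = 6 is even — satisfied.
C2: beta + eps = 4 + 6 = 10; 10 ≤ 12 — satisfied.
C3: 2beta + 5eps = 2(4) + 5(6) = 38, not 40 — violated.
C4: eps = 6, gamma = 4; 6 ≥ 4 (want <) — violated.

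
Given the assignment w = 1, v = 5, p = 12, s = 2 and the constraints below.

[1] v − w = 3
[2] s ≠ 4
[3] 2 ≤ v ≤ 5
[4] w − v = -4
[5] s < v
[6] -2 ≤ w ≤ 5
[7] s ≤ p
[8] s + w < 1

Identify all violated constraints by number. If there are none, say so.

[1] v − w = 5 − 1 = 4, not 3 — does not hold.
[2] s = 2, and 2 ≠ 4 — holds.
[3] v = 5 lies in [2, 5] — holds.
[4] w − v = 1 − 5 = -4 — holds.
[5] s = 2, v = 5; 2 < 5 — holds.
[6] w = 1 lies in [-2, 5] — holds.
[7] s = 2, p = 12; 2 ≤ 12 — holds.
[8] s + w = 2 + 1 = 3; 3 ≥ 1, bound 1 not met — does not hold.

Constraints 1, 8 do not hold.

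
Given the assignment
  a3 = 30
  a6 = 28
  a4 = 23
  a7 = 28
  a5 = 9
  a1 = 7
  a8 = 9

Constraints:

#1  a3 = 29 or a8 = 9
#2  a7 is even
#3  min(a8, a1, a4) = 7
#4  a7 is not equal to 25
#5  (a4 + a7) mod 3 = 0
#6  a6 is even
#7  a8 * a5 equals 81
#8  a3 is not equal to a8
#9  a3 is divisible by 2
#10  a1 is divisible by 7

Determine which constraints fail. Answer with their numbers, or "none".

#1 a3 = 30 ≠ 29, but a8 = 9 = 9 (second disjunct) — holds.
#2 a7 = 28 is even — holds.
#3 min(9, 7, 23) = 7 — holds.
#4 a7 = 28, and 28 ≠ 25 — holds.
#5 a4 + a7 = 51; 51 mod 3 = 0 — holds.
#6 a6 = 28 is even — holds.
#7 a8 * a5 = 9 * 9 = 81 — holds.
#8 a3 = 30, a8 = 9; distinct — holds.
#9 30 / 2 = 15, so 2 divides 30 — holds.
#10 7 / 7 = 1, so 7 divides 7 — holds.

All constraints are satisfied.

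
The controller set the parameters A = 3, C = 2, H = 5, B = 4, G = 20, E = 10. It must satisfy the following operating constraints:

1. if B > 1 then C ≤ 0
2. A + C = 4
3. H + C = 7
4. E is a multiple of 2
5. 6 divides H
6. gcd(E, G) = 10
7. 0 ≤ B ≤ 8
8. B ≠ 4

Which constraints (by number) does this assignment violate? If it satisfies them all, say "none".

1. B = 4 > 1, so we need C ≤ 0; but C = 2 > 0 — does not hold.
2. A + C = 3 + 2 = 5, not 4 — does not hold.
3. H + C = 5 + 2 = 7 — holds.
4. 10 / 2 = 5, so 2 divides 10 — holds.
5. 5 = 6×0 + 5, so 6 does not divide 5 — does not hold.
6. gcd(10, 20) = 10 — holds.
7. B = 4 lies in [0, 8] — holds.
8. B = 4, but 4 is required to differ — does not hold.

Constraints 1, 2, 5, 8 are violated.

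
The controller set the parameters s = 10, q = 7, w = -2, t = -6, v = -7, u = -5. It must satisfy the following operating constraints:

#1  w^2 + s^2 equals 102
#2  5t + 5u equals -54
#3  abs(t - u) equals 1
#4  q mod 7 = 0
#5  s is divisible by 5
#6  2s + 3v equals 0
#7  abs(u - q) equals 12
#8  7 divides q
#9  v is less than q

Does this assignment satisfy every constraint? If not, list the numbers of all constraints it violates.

No — constraints 1, 2, and 6 are not satisfied.

#1 w^2 + s^2 = (-2)^2 + 10^2 = 4 + 100 = 104, not 102 — violated.
#2 5t + 5u = 5(-6) + 5(-5) = -55, not -54 — violated.
#3 abs(-6 - (-5)) = 1 — satisfied.
#4 7 mod 7 = 0 — satisfied.
#5 10 / 5 = 2, so 5 divides 10 — satisfied.
#6 2s + 3v = 2(10) + 3(-7) = -1, not 0 — violated.
#7 abs(-5 - 7) = 12 — satisfied.
#8 7 / 7 = 1, so 7 divides 7 — satisfied.
#9 v = -7, q = 7; -7 < 7 — satisfied.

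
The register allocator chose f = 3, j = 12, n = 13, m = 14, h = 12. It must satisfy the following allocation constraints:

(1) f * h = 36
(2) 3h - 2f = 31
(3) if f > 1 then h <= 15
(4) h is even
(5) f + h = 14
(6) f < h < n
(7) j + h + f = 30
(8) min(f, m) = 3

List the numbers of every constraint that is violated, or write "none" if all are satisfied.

Violated: 2, 5, 7.

(1) f * h = 3 * 12 = 36 — holds.
(2) 3h - 2f = 3(12) - 2(3) = 30, not 31 — fails.
(3) f = 3 > 1, so we need h ≤ 15; h = 12 ≤ 15 — holds.
(4) h = 12 is even — holds.
(5) f + h = 3 + 12 = 15, not 14 — fails.
(6) values 3 < 12 < 13 — holds.
(7) j + h + f = 12 + 12 + 3 = 27, not 30 — fails.
(8) min(3, 14) = 3 — holds.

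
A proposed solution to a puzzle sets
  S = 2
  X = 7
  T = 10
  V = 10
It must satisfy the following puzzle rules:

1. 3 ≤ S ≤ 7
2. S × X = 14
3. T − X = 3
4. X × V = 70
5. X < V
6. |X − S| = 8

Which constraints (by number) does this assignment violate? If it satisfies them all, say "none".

No — constraints 1, 6 are not satisfied.

1. S = 2 is outside [3, 7]  ✘
2. S × X = 2 × 7 = 14  ✔
3. T − X = 10 − 7 = 3  ✔
4. X × V = 7 × 10 = 70  ✔
5. X = 7, V = 10; 7 < 10  ✔
6. |7 − 2| = 5, not 8  ✘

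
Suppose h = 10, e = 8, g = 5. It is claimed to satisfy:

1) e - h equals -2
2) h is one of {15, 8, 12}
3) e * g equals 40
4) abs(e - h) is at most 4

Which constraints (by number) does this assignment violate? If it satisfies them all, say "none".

The assignment fails constraint 2.

1) e - h = 8 - 10 = -2 — satisfied.
2) h = 10 is not in {15, 8, 12} — violated.
3) e * g = 8 * 5 = 40 — satisfied.
4) abs(8 - 10) = 2; 2 ≤ 4 — satisfied.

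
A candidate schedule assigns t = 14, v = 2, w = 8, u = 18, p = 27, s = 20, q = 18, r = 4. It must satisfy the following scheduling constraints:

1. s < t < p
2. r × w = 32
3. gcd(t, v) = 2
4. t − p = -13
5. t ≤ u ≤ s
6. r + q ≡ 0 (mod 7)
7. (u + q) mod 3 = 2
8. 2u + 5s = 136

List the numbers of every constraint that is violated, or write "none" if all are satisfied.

1. values 20, 14, 27; s = 20 is not < t = 14 — violated.
2. r × w = 4 × 8 = 32 — satisfied.
3. gcd(14, 2) = 2 — satisfied.
4. t − p = 14 − 27 = -13 — satisfied.
5. values 14 ≤ 18 ≤ 20 — satisfied.
6. r + q = 22; 22 mod 7 = 1, not 0 — violated.
7. u + q = 36; 36 mod 3 = 0, not 2 — violated.
8. 2u + 5s = 2(18) + 5(20) = 136 — satisfied.

Constraints 1, 6, and 7 do not hold.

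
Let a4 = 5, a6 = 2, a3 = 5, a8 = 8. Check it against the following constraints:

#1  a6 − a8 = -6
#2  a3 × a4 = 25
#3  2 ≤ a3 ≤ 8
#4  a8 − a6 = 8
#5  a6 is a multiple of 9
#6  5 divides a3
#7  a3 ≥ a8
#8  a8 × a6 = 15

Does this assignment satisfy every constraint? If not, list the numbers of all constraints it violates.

The assignment fails constraints 4, 5, 7, and 8.

#1 a6 − a8 = 2 − 8 = -6 — holds.
#2 a3 × a4 = 5 × 5 = 25 — holds.
#3 a3 = 5 lies in [2, 8] — holds.
#4 a8 − a6 = 8 − 2 = 6, not 8 — fails.
#5 2 = 9×0 + 2, so 9 does not divide 2 — fails.
#6 5 / 5 = 1, so 5 divides 5 — holds.
#7 a3 = 5, a8 = 8; 5 < 8 (want ≥) — fails.
#8 a8 × a6 = 8 × 2 = 16, not 15 — fails.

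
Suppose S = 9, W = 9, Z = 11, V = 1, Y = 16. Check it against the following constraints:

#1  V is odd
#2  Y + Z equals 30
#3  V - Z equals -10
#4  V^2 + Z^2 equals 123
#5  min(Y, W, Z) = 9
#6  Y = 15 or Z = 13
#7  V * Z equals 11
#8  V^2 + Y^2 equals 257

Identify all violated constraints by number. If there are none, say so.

Constraints 2, 4, and 6 do not hold.

#1 V = 1 is odd — holds.
#2 Y + Z = 16 + 11 = 27, not 30 — fails.
#3 V - Z = 1 - 11 = -10 — holds.
#4 V^2 + Z^2 = 1^2 + 11^2 = 1 + 121 = 122, not 123 — fails.
#5 min(16, 9, 11) = 9 — holds.
#6 Y = 16 ≠ 15 and Z = 11 ≠ 13; both disjuncts false — fails.
#7 V * Z = 1 * 11 = 11 — holds.
#8 V^2 + Y^2 = 1^2 + 16^2 = 1 + 256 = 257 — holds.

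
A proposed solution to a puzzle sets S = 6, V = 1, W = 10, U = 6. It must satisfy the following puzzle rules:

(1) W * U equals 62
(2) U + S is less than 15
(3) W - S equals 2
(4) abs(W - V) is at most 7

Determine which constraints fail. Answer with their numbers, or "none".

No — constraints 1, 3, and 4 are not satisfied.

(1) W * U = 10 * 6 = 60, not 62 — fails.
(2) U + S = 6 + 6 = 12; 12 < 15 — holds.
(3) W - S = 10 - 6 = 4, not 2 — fails.
(4) abs(10 - 1) = 9; 9 > 7, exceeds bound 7 — fails.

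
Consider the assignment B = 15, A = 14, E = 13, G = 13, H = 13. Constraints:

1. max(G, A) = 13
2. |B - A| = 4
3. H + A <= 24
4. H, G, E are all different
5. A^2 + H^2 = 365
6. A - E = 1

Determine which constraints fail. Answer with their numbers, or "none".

Constraints 1, 2, 3, and 4 do not hold.

1. max(13, 14) = 14, not 13 — violated.
2. |15 - 14| = 1, not 4 — violated.
3. H + A = 13 + 14 = 27; 27 > 24, bound 24 not met — violated.
4. H = G = 13, not all different — violated.
5. A^2 + H^2 = 14^2 + 13^2 = 196 + 169 = 365 — satisfied.
6. A - E = 14 - 13 = 1 — satisfied.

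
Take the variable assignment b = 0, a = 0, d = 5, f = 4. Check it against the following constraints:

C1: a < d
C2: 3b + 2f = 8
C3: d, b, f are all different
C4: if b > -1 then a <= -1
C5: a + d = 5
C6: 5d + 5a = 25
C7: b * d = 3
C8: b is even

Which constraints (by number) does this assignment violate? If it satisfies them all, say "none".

No — constraints 4 and 7 are not satisfied.

C1: a = 0, d = 5; 0 < 5 — holds.
C2: 3b + 2f = 3(0) + 2(4) = 8 — holds.
C3: values 5, 0, 4 are pairwise distinct — holds.
C4: b = 0 > -1, so we need a ≤ -1; but a = 0 > -1 — does not hold.
C5: a + d = 0 + 5 = 5 — holds.
C6: 5d + 5a = 5(5) + 5(0) = 25 — holds.
C7: b * d = 0 * 5 = 0, not 3 — does not hold.
C8: b = 0 is even — holds.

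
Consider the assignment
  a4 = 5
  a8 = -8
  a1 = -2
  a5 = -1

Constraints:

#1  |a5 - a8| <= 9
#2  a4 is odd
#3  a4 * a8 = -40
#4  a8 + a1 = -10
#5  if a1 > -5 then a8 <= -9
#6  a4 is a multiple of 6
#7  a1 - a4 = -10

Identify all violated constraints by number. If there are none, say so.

Violated: 5, 6, and 7.

#1 |-1 - (-8)| = 7; 7 ≤ 9 — satisfied.
#2 a4 = 5 is odd — satisfied.
#3 a4 * a8 = 5 * (-8) = -40 — satisfied.
#4 a8 + a1 = -8 + (-2) = -10 — satisfied.
#5 a1 = -2 > -5, so we need a8 ≤ -9; but a8 = -8 > -9 — violated.
#6 5 = 6*0 + 5, so 6 does not divide 5 — violated.
#7 a1 - a4 = -2 - 5 = -7, not -10 — violated.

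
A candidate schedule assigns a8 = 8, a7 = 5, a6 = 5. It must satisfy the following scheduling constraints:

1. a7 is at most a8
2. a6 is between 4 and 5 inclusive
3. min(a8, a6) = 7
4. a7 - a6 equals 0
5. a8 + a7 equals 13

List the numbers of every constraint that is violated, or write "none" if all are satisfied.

1. a7 = 5, a8 = 8; 5 ≤ 8  OK
2. a6 = 5 lies in [4, 5]  OK
3. min(8, 5) = 5, not 7  FAIL
4. a7 - a6 = 5 - 5 = 0  OK
5. a8 + a7 = 8 + 5 = 13  OK

Constraint 3 does not hold.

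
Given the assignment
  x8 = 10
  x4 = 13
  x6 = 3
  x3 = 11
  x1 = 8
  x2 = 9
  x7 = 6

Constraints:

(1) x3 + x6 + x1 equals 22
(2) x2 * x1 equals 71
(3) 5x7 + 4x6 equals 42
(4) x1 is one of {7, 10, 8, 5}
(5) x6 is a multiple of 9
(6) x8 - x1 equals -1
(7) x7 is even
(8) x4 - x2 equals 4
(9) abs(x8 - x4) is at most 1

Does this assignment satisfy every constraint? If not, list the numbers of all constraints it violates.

The assignment fails constraints 2, 5, 6, and 9.

(1) x3 + x6 + x1 = 11 + 3 + 8 = 22 — satisfied.
(2) x2 * x1 = 9 * 8 = 72, not 71 — violated.
(3) 5x7 + 4x6 = 5(6) + 4(3) = 42 — satisfied.
(4) x1 = 8 is in {7, 10, 8, 5} — satisfied.
(5) 3 = 9*0 + 3, so 9 does not divide 3 — violated.
(6) x8 - x1 = 10 - 8 = 2, not -1 — violated.
(7) x7 = 6 is even — satisfied.
(8) x4 - x2 = 13 - 9 = 4 — satisfied.
(9) abs(10 - 13) = 3; 3 > 1, exceeds bound 1 — violated.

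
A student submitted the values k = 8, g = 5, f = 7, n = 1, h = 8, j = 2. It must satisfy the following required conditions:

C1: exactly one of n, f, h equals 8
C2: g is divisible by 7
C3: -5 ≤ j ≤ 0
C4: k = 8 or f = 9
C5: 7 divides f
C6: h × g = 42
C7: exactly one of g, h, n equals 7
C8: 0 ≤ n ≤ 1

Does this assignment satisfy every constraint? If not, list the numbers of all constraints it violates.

C1: n=1, f=7, h=8; 1 of them equals 8 — satisfied.
C2: 5 = 7×0 + 5, so 7 does not divide 5 — violated.
C3: j = 2 is outside [-5, 0] — violated.
C4: k = 8 = 8 (first disjunct) — satisfied.
C5: 7 / 7 = 1, so 7 divides 7 — satisfied.
C6: h × g = 8 × 5 = 40, not 42 — violated.
C7: g=5, h=8, n=1; 0 of them equal 7, not exactly one — violated.
C8: n = 1 lies in [0, 1] — satisfied.

The assignment fails constraints 2, 3, 6, and 7.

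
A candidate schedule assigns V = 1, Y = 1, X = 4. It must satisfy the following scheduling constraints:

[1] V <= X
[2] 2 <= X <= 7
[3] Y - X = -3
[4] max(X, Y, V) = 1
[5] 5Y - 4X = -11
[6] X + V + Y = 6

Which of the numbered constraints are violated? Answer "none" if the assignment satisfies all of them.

[1] V = 1, X = 4; 1 ≤ 4  yes
[2] X = 4 lies in [2, 7]  yes
[3] Y - X = 1 - 4 = -3  yes
[4] max(4, 1, 1) = 4, not 1  no
[5] 5Y - 4X = 5(1) - 4(4) = -11  yes
[6] X + V + Y = 4 + 1 + 1 = 6  yes

The assignment fails constraint 4.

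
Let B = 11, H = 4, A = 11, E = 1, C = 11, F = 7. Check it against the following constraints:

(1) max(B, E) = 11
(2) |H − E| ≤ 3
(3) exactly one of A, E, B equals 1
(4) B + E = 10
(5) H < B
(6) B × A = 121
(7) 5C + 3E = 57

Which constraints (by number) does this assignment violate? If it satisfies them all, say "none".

No — constraints 4 and 7 are not satisfied.

(1) max(11, 1) = 11 — OK.
(2) |4 − 1| = 3; 3 ≤ 3 — OK.
(3) A=11, E=1, B=11; 1 of them equals 1 — OK.
(4) B + E = 11 + 1 = 12, not 10 — violated.
(5) H = 4, B = 11; 4 < 11 — OK.
(6) B × A = 11 × 11 = 121 — OK.
(7) 5C + 3E = 5(11) + 3(1) = 58, not 57 — violated.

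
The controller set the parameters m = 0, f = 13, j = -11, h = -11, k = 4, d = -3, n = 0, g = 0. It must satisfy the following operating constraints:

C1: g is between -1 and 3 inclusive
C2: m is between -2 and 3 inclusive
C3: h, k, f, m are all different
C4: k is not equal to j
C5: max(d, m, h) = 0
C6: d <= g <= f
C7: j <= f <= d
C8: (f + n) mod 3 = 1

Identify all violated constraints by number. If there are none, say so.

C1: g = 0 lies in [-1, 3] — OK.
C2: m = 0 lies in [-2, 3] — OK.
C3: values -11, 4, 13, 0 are pairwise distinct — OK.
C4: k = 4, j = -11; distinct — OK.
C5: max(-3, 0, -11) = 0 — OK.
C6: values -3 <= 0 <= 13 — OK.
C7: values -11, 13, -3; f = 13 is not <= d = -3 — violated.
C8: f + n = 13; 13 mod 3 = 1 — OK.

Violated: 7.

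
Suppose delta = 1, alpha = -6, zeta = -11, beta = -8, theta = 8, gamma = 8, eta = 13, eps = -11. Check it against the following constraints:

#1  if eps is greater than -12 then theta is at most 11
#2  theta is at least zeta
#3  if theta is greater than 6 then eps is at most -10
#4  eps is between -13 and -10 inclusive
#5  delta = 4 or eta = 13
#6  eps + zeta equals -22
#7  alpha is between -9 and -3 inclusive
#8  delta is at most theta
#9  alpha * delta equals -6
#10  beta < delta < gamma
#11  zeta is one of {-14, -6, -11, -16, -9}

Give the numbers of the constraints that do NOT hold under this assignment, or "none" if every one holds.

All constraints are satisfied.

#1 eps = -11 > -12, so we need theta ≤ 11; theta = 8 ≤ 11 — satisfied.
#2 theta = 8, zeta = -11; 8 ≥ -11 — satisfied.
#3 theta = 8 > 6, so we need eps ≤ -10; eps = -11 ≤ -10 — satisfied.
#4 eps = -11 lies in [-13, -10] — satisfied.
#5 delta = 1 ≠ 4, but eta = 13 = 13 (second disjunct) — satisfied.
#6 eps + zeta = -11 + (-11) = -22 — satisfied.
#7 alpha = -6 lies in [-9, -3] — satisfied.
#8 delta = 1, theta = 8; 1 ≤ 8 — satisfied.
#9 alpha * delta = -6 * 1 = -6 — satisfied.
#10 values -8 < 1 < 8 — satisfied.
#11 zeta = -11 is in {-14, -6, -11, -16, -9} — satisfied.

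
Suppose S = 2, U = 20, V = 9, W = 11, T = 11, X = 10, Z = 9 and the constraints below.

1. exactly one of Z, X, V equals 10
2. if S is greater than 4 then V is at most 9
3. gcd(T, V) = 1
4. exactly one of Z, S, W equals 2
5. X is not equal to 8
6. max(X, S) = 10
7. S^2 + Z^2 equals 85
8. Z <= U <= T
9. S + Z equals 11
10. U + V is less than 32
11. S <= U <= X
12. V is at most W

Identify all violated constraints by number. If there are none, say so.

No — constraints 8, 11 are not satisfied.

1. Z=9, X=10, V=9; 1 of them equals 10 — OK.
2. S = 2, not > 4; antecedent false, conditional vacuously true — OK.
3. gcd(11, 9) = 1 — OK.
4. Z=9, S=2, W=11; 1 of them equals 2 — OK.
5. X = 10, and 10 ≠ 8 — OK.
6. max(10, 2) = 10 — OK.
7. S^2 + Z^2 = 2^2 + 9^2 = 4 + 81 = 85 — OK.
8. values 9, 20, 11; U = 20 is not <= T = 11 — violated.
9. S + Z = 2 + 9 = 11 — OK.
10. U + V = 20 + 9 = 29; 29 < 32 — OK.
11. values 2, 20, 10; U = 20 is not <= X = 10 — violated.
12. V = 9, W = 11; 9 ≤ 11 — OK.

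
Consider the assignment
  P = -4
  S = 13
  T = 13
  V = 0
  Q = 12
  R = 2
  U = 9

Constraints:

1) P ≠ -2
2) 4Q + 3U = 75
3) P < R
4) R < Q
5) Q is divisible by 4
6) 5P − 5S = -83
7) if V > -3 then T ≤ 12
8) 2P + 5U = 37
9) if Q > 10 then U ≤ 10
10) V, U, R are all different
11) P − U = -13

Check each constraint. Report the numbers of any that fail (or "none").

Constraints 6, 7 do not hold.

1) P = -4, and -4 ≠ -2 — holds.
2) 4Q + 3U = 4(12) + 3(9) = 75 — holds.
3) P = -4, R = 2; -4 < 2 — holds.
4) R = 2, Q = 12; 2 < 12 — holds.
5) 12 / 4 = 3, so 4 divides 12 — holds.
6) 5P − 5S = 5(-4) − 5(13) = -85, not -83 — fails.
7) V = 0 > -3, so we need T ≤ 12; but T = 13 > 12 — fails.
8) 2P + 5U = 2(-4) + 5(9) = 37 — holds.
9) Q = 12 > 10, so we need U ≤ 10; U = 9 ≤ 10 — holds.
10) values 0, 9, 2 are pairwise distinct — holds.
11) P − U = -4 − 9 = -13 — holds.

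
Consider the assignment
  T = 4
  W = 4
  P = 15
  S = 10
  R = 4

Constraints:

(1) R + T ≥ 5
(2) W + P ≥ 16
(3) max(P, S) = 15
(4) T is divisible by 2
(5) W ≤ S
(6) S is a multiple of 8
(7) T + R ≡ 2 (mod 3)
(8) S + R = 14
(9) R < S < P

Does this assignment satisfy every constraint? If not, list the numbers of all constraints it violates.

(1) R + T = 4 + 4 = 8; 8 ≥ 5  ✔
(2) W + P = 4 + 15 = 19; 19 ≥ 16  ✔
(3) max(15, 10) = 15  ✔
(4) 4 / 2 = 2, so 2 divides 4  ✔
(5) W = 4, S = 10; 4 ≤ 10  ✔
(6) 10 = 8×1 + 2, so 8 does not divide 10  ✘
(7) T + R = 8; 8 mod 3 = 2  ✔
(8) S + R = 10 + 4 = 14  ✔
(9) values 4 < 10 < 15  ✔

Constraint 6 does not hold.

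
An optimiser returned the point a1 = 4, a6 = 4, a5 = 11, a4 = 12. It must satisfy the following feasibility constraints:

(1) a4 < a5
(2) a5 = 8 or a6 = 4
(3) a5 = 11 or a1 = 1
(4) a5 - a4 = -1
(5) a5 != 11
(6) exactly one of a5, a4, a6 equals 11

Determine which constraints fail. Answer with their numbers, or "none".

(1) a4 = 12, a5 = 11; 12 ≥ 11 (want <) — violated.
(2) a5 = 11 ≠ 8, but a6 = 4 = 4 (second disjunct) — satisfied.
(3) a5 = 11 = 11 (first disjunct) — satisfied.
(4) a5 - a4 = 11 - 12 = -1 — satisfied.
(5) a5 = 11, but 11 is required to differ — violated.
(6) a5=11, a4=12, a6=4; 1 of them equals 11 — satisfied.

Constraints 1, 5 are violated.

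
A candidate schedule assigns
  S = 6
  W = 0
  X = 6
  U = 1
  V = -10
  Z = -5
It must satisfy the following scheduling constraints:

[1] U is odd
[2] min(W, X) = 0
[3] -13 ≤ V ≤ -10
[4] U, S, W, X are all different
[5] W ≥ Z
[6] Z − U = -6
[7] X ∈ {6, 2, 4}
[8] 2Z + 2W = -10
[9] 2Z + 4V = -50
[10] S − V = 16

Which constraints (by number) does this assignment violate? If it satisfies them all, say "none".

Violated: 4.

[1] U = 1 is odd  holds
[2] min(0, 6) = 0  holds
[3] V = -10 lies in [-13, -10]  holds
[4] S = X = 6, not all different  fails
[5] W = 0, Z = -5; 0 ≥ -5  holds
[6] Z − U = -5 − 1 = -6  holds
[7] X = 6 is in {6, 2, 4}  holds
[8] 2Z + 2W = 2(-5) + 2(0) = -10  holds
[9] 2Z + 4V = 2(-5) + 4(-10) = -50  holds
[10] S − V = 6 − (-10) = 16  holds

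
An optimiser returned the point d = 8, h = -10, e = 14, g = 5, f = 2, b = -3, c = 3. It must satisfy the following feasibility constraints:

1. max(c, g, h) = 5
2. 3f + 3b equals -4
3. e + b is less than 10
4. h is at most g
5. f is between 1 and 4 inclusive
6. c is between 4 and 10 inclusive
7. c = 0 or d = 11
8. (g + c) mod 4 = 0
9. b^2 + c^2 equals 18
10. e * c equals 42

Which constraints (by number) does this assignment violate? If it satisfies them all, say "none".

Constraints 2, 3, 6, 7 are violated.

1. max(3, 5, -10) = 5  holds
2. 3f + 3b = 3(2) + 3(-3) = -3, not -4  fails
3. e + b = 14 + (-3) = 11; 11 ≥ 10, bound 10 not met  fails
4. h = -10, g = 5; -10 ≤ 5  holds
5. f = 2 lies in [1, 4]  holds
6. c = 3 is outside [4, 10]  fails
7. c = 3 ≠ 0 and d = 8 ≠ 11; both disjuncts false  fails
8. g + c = 8; 8 mod 4 = 0  holds
9. b^2 + c^2 = (-3)^2 + 3^2 = 9 + 9 = 18  holds
10. e * c = 14 * 3 = 42  holds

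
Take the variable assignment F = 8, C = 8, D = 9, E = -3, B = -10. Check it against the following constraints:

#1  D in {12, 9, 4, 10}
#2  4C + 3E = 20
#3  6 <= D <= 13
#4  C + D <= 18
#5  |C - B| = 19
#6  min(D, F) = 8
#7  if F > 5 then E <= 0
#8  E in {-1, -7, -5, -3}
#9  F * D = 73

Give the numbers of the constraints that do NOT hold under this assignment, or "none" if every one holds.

#1 D = 9 is in {12, 9, 4, 10}  ✔
#2 4C + 3E = 4(8) + 3(-3) = 23, not 20  ✘
#3 D = 9 lies in [6, 13]  ✔
#4 C + D = 8 + 9 = 17; 17 ≤ 18  ✔
#5 |8 - (-10)| = 18, not 19  ✘
#6 min(9, 8) = 8  ✔
#7 F = 8 > 5, so we need E ≤ 0; E = -3 ≤ 0  ✔
#8 E = -3 is in {-1, -7, -5, -3}  ✔
#9 F * D = 8 * 9 = 72, not 73  ✘

Violated: 2, 5, 9.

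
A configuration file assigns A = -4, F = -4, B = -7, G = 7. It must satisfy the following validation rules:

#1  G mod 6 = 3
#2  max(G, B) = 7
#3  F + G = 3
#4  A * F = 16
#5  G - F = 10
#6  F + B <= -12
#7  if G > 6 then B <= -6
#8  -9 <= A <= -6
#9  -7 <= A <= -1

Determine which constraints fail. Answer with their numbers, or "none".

#1 7 mod 6 = 1, not 3 — violated.
#2 max(7, -7) = 7 — OK.
#3 F + G = -4 + 7 = 3 — OK.
#4 A * F = -4 * (-4) = 16 — OK.
#5 G - F = 7 - (-4) = 11, not 10 — violated.
#6 F + B = -4 + (-7) = -11; -11 > -12, bound -12 not met — violated.
#7 G = 7 > 6, so we need B ≤ -6; B = -7 ≤ -6 — OK.
#8 A = -4 is outside [-9, -6] — violated.
#9 A = -4 lies in [-7, -1] — OK.

Constraints 1, 5, 6, and 8 are violated.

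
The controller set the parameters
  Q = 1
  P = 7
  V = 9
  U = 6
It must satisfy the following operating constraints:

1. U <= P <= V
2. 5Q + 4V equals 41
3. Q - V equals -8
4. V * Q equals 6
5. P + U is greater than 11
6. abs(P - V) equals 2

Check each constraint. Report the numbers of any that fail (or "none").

Constraint 4 is violated.

1. values 6 <= 7 <= 9  ✓
2. 5Q + 4V = 5(1) + 4(9) = 41  ✓
3. Q - V = 1 - 9 = -8  ✓
4. V * Q = 9 * 1 = 9, not 6  ✗
5. P + U = 7 + 6 = 13; 13 > 11  ✓
6. abs(7 - 9) = 2  ✓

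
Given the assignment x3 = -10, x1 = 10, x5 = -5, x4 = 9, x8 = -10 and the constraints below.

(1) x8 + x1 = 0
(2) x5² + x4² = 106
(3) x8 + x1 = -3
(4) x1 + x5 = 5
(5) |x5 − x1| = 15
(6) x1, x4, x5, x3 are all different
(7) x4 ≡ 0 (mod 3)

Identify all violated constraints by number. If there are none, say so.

The assignment fails constraint 3.

(1) x8 + x1 = -10 + 10 = 0  ✓
(2) x5² + x4² = (-5)² + 9² = 25 + 81 = 106  ✓
(3) x8 + x1 = -10 + 10 = 0, not -3  ✗
(4) x1 + x5 = 10 + (-5) = 5  ✓
(5) |-5 − 10| = 15  ✓
(6) values 10, 9, -5, -10 are pairwise distinct  ✓
(7) 9 mod 3 = 0  ✓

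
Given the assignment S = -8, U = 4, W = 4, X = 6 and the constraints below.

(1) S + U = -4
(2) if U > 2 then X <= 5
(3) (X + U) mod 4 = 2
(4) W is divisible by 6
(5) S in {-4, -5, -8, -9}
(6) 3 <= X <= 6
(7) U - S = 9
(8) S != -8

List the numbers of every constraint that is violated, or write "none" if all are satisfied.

Constraints 2, 4, 7, 8 do not hold.

(1) S + U = -8 + 4 = -4 — holds.
(2) U = 4 > 2, so we need X ≤ 5; but X = 6 > 5 — does not hold.
(3) X + U = 10; 10 mod 4 = 2 — holds.
(4) 4 = 6*0 + 4, so 6 does not divide 4 — does not hold.
(5) S = -8 is in {-4, -5, -8, -9} — holds.
(6) X = 6 lies in [3, 6] — holds.
(7) U - S = 4 - (-8) = 12, not 9 — does not hold.
(8) S = -8, but -8 is required to differ — does not hold.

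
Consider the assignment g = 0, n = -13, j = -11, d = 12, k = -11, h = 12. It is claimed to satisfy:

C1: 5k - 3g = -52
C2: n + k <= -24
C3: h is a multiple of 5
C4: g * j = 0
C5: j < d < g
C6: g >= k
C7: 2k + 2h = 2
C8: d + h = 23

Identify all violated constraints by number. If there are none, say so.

C1: 5k - 3g = 5(-11) - 3(0) = -55, not -52 — violated.
C2: n + k = -13 + (-11) = -24; -24 ≤ -24 — OK.
C3: 12 = 5*2 + 2, so 5 does not divide 12 — violated.
C4: g * j = 0 * (-11) = 0 — OK.
C5: values -11, 12, 0; d = 12 is not < g = 0 — violated.
C6: g = 0, k = -11; 0 ≥ -11 — OK.
C7: 2k + 2h = 2(-11) + 2(12) = 2 — OK.
C8: d + h = 12 + 12 = 24, not 23 — violated.

Violated: 1, 3, 5, 8.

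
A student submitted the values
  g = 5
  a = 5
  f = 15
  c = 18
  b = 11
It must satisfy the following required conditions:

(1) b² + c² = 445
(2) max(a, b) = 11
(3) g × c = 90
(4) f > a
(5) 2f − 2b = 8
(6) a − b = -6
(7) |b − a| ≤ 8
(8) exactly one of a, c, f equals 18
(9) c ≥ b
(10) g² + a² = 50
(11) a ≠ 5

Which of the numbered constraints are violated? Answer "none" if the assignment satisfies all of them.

(1) b² + c² = 11² + 18² = 121 + 324 = 445  holds
(2) max(5, 11) = 11  holds
(3) g × c = 5 × 18 = 90  holds
(4) f = 15, a = 5; 15 > 5  holds
(5) 2f − 2b = 2(15) − 2(11) = 8  holds
(6) a − b = 5 − 11 = -6  holds
(7) |11 − 5| = 6; 6 ≤ 8  holds
(8) a=5, c=18, f=15; 1 of them equals 18  holds
(9) c = 18, b = 11; 18 ≥ 11  holds
(10) g² + a² = 5² + 5² = 25 + 25 = 50  holds
(11) a = 5, but 5 is required to differ  fails

The assignment fails constraint 11.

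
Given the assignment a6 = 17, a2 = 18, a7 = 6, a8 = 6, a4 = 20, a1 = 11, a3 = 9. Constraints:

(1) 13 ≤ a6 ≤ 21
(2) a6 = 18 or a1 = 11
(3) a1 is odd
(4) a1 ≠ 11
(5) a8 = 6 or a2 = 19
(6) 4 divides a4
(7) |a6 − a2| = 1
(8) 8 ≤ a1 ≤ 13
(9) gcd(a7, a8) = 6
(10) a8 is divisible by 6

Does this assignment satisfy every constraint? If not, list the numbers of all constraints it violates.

Constraint 4 does not hold.

(1) a6 = 17 lies in [13, 21]  OK
(2) a6 = 17 ≠ 18, but a1 = 11 = 11 (second disjunct)  OK
(3) a1 = 11 is odd  OK
(4) a1 = 11, but 11 is required to differ  FAIL
(5) a8 = 6 = 6 (first disjunct)  OK
(6) 20 / 4 = 5, so 4 divides 20  OK
(7) |17 − 18| = 1  OK
(8) a1 = 11 lies in [8, 13]  OK
(9) gcd(6, 6) = 6  OK
(10) 6 / 6 = 1, so 6 divides 6  OK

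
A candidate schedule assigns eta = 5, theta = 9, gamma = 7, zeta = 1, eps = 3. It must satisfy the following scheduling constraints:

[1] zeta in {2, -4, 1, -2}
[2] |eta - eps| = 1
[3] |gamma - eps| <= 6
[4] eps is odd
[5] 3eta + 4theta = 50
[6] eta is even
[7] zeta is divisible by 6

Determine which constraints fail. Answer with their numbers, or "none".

[1] zeta = 1 is in {2, -4, 1, -2} — OK.
[2] |5 - 3| = 2, not 1 — violated.
[3] |7 - 3| = 4; 4 ≤ 6 — OK.
[4] eps = 3 is odd — OK.
[5] 3eta + 4theta = 3(5) + 4(9) = 51, not 50 — violated.
[6] eta = 5 is odd — violated.
[7] 1 = 6*0 + 1, so 6 does not divide 1 — violated.

Constraints 2, 5, 6, 7 do not hold.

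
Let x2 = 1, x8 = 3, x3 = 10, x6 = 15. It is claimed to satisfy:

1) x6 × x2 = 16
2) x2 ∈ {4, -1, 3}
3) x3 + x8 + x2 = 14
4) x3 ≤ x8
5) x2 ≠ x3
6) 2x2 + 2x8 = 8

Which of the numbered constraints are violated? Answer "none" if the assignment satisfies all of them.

1) x6 × x2 = 15 × 1 = 15, not 16 — violated.
2) x2 = 1 is not in {4, -1, 3} — violated.
3) x3 + x8 + x2 = 10 + 3 + 1 = 14 — OK.
4) x3 = 10, x8 = 3; 10 > 3 (want ≤) — violated.
5) x2 = 1, x3 = 10; distinct — OK.
6) 2x2 + 2x8 = 2(1) + 2(3) = 8 — OK.

Violated: 1, 2, 4.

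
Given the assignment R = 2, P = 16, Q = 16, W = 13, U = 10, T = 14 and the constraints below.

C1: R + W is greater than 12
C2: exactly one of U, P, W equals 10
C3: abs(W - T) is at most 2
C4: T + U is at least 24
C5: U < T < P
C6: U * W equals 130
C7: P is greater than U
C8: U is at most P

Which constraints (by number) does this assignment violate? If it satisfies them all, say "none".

C1: R + W = 2 + 13 = 15; 15 > 12 — satisfied.
C2: U=10, P=16, W=13; 1 of them equals 10 — satisfied.
C3: abs(13 - 14) = 1; 1 ≤ 2 — satisfied.
C4: T + U = 14 + 10 = 24; 24 ≥ 24 — satisfied.
C5: values 10 < 14 < 16 — satisfied.
C6: U * W = 10 * 13 = 130 — satisfied.
C7: P = 16, U = 10; 16 > 10 — satisfied.
C8: U = 10, P = 16; 10 ≤ 16 — satisfied.

All constraints are satisfied.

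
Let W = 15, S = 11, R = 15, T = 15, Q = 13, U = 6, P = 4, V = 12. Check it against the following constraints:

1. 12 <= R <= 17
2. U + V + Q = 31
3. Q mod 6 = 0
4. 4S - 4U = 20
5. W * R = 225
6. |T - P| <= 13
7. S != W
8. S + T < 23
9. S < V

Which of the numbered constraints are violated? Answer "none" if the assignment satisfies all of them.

The assignment fails constraints 3 and 8.

1. R = 15 lies in [12, 17] — holds.
2. U + V + Q = 6 + 12 + 13 = 31 — holds.
3. 13 mod 6 = 1, not 0 — does not hold.
4. 4S - 4U = 4(11) - 4(6) = 20 — holds.
5. W * R = 15 * 15 = 225 — holds.
6. |15 - 4| = 11; 11 ≤ 13 — holds.
7. S = 11, W = 15; distinct — holds.
8. S + T = 11 + 15 = 26; 26 ≥ 23, bound 23 not met — does not hold.
9. S = 11, V = 12; 11 < 12 — holds.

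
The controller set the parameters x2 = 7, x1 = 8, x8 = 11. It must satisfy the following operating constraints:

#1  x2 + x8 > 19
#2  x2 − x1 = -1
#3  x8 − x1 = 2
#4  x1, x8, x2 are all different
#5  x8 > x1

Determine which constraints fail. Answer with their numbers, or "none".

#1 x2 + x8 = 7 + 11 = 18; 18 ≤ 19, bound 19 not met  FAIL
#2 x2 − x1 = 7 − 8 = -1  OK
#3 x8 − x1 = 11 − 8 = 3, not 2  FAIL
#4 values 8, 11, 7 are pairwise distinct  OK
#5 x8 = 11, x1 = 8; 11 > 8  OK

No — constraints 1, 3 are not satisfied.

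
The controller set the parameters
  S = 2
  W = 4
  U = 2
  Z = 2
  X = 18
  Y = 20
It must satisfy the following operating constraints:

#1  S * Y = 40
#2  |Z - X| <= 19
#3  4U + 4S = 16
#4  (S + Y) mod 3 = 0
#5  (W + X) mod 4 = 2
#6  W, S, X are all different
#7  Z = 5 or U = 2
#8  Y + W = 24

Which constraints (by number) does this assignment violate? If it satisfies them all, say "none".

#1 S * Y = 2 * 20 = 40  yes
#2 |2 - 18| = 16; 16 ≤ 19  yes
#3 4U + 4S = 4(2) + 4(2) = 16  yes
#4 S + Y = 22; 22 mod 3 = 1, not 0  no
#5 W + X = 22; 22 mod 4 = 2  yes
#6 values 4, 2, 18 are pairwise distinct  yes
#7 Z = 2 ≠ 5, but U = 2 = 2 (second disjunct)  yes
#8 Y + W = 20 + 4 = 24  yes

No — constraint 4 is not satisfied.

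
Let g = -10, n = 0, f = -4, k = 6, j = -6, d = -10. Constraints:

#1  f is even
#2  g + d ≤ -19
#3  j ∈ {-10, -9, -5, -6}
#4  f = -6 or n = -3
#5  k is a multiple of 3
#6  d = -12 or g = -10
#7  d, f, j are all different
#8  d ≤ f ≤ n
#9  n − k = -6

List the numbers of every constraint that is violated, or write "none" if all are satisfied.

#1 f = -4 is even — satisfied.
#2 g + d = -10 + (-10) = -20; -20 ≤ -19 — satisfied.
#3 j = -6 is in {-10, -9, -5, -6} — satisfied.
#4 f = -4 ≠ -6 and n = 0 ≠ -3; both disjuncts false — violated.
#5 6 / 3 = 2, so 3 divides 6 — satisfied.
#6 d = -10 ≠ -12, but g = -10 = -10 (second disjunct) — satisfied.
#7 values -10, -4, -6 are pairwise distinct — satisfied.
#8 values -10 ≤ -4 ≤ 0 — satisfied.
#9 n − k = 0 − 6 = -6 — satisfied.

Constraint 4 does not hold.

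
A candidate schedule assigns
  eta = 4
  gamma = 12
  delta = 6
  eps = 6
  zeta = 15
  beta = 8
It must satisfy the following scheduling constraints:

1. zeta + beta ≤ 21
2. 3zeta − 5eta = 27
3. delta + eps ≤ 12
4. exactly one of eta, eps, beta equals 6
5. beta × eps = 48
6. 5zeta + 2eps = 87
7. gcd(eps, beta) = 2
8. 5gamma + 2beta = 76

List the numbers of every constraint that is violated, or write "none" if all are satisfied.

Constraints 1, 2 do not hold.

1. zeta + beta = 15 + 8 = 23; 23 > 21, bound 21 not met  FAIL
2. 3zeta − 5eta = 3(15) − 5(4) = 25, not 27  FAIL
3. delta + eps = 6 + 6 = 12; 12 ≤ 12  OK
4. eta=4, eps=6, beta=8; 1 of them equals 6  OK
5. beta × eps = 8 × 6 = 48  OK
6. 5zeta + 2eps = 5(15) + 2(6) = 87  OK
7. gcd(6, 8) = 2  OK
8. 5gamma + 2beta = 5(12) + 2(8) = 76  OK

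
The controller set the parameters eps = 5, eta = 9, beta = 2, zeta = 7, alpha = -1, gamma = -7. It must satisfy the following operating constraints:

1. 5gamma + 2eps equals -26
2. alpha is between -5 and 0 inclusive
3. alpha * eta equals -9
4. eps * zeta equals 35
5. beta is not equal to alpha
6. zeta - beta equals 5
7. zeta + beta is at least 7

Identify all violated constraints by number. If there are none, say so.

The assignment fails constraint 1.

1. 5gamma + 2eps = 5(-7) + 2(5) = -25, not -26 — violated.
2. alpha = -1 lies in [-5, 0] — satisfied.
3. alpha * eta = -1 * 9 = -9 — satisfied.
4. eps * zeta = 5 * 7 = 35 — satisfied.
5. beta = 2, alpha = -1; distinct — satisfied.
6. zeta - beta = 7 - 2 = 5 — satisfied.
7. zeta + beta = 7 + 2 = 9; 9 ≥ 7 — satisfied.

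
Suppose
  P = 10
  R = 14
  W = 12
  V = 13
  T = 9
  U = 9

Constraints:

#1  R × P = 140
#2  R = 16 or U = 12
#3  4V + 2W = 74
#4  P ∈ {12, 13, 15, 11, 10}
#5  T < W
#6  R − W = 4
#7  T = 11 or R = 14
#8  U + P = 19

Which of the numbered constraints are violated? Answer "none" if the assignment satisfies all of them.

#1 R × P = 14 × 10 = 140 — satisfied.
#2 R = 14 ≠ 16 and U = 9 ≠ 12; both disjuncts false — violated.
#3 4V + 2W = 4(13) + 2(12) = 76, not 74 — violated.
#4 P = 10 is in {12, 13, 15, 11, 10} — satisfied.
#5 T = 9, W = 12; 9 < 12 — satisfied.
#6 R − W = 14 − 12 = 2, not 4 — violated.
#7 T = 9 ≠ 11, but R = 14 = 14 (second disjunct) — satisfied.
#8 U + P = 9 + 10 = 19 — satisfied.

Constraints 2, 3, 6 do not hold.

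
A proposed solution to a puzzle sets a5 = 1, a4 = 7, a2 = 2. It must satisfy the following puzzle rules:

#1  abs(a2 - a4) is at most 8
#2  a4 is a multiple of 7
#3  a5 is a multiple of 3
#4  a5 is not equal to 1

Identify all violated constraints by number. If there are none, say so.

No — constraints 3 and 4 are not satisfied.

#1 abs(2 - 7) = 5; 5 ≤ 8  ✔
#2 7 / 7 = 1, so 7 divides 7  ✔
#3 1 = 3*0 + 1, so 3 does not divide 1  ✘
#4 a5 = 1, but 1 is required to differ  ✘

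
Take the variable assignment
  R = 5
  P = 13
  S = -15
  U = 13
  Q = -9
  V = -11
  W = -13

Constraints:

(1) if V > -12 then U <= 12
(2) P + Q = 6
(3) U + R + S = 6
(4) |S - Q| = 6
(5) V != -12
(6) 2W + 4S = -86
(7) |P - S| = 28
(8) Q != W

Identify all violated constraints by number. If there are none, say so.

(1) V = -11 > -12, so we need U ≤ 12; but U = 13 > 12 — does not hold.
(2) P + Q = 13 + (-9) = 4, not 6 — does not hold.
(3) U + R + S = 13 + 5 + (-15) = 3, not 6 — does not hold.
(4) |-15 - (-9)| = 6 — holds.
(5) V = -11, and -11 ≠ -12 — holds.
(6) 2W + 4S = 2(-13) + 4(-15) = -86 — holds.
(7) |13 - (-15)| = 28 — holds.
(8) Q = -9, W = -13; distinct — holds.

Constraints 1, 2, 3 are violated.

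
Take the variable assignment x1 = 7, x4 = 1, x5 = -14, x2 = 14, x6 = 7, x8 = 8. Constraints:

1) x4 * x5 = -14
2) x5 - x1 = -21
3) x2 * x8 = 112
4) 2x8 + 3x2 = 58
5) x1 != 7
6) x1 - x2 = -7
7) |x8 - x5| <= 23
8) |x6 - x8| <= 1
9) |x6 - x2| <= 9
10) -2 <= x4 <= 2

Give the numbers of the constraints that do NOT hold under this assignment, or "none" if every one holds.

1) x4 * x5 = 1 * (-14) = -14  true
2) x5 - x1 = -14 - 7 = -21  true
3) x2 * x8 = 14 * 8 = 112  true
4) 2x8 + 3x2 = 2(8) + 3(14) = 58  true
5) x1 = 7, but 7 is required to differ  false
6) x1 - x2 = 7 - 14 = -7  true
7) |8 - (-14)| = 22; 22 ≤ 23  true
8) |7 - 8| = 1; 1 ≤ 1  true
9) |7 - 14| = 7; 7 ≤ 9  true
10) x4 = 1 lies in [-2, 2]  true

The assignment fails constraint 5.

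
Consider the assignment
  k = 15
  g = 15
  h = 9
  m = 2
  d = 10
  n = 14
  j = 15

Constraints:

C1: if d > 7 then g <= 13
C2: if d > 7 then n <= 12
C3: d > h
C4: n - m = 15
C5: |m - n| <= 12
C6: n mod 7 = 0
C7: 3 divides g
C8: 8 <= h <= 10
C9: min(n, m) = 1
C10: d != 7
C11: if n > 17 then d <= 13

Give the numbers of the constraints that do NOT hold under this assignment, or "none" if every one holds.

C1: d = 10 > 7, so we need g ≤ 13; but g = 15 > 13  ✗
C2: d = 10 > 7, so we need n ≤ 12; but n = 14 > 12  ✗
C3: d = 10, h = 9; 10 > 9  ✓
C4: n - m = 14 - 2 = 12, not 15  ✗
C5: |2 - 14| = 12; 12 ≤ 12  ✓
C6: 14 mod 7 = 0  ✓
C7: 15 / 3 = 5, so 3 divides 15  ✓
C8: h = 9 lies in [8, 10]  ✓
C9: min(14, 2) = 2, not 1  ✗
C10: d = 10, and 10 ≠ 7  ✓
C11: n = 14, not > 17; antecedent false, conditional vacuously true  ✓

Violated: 1, 2, 4, and 9.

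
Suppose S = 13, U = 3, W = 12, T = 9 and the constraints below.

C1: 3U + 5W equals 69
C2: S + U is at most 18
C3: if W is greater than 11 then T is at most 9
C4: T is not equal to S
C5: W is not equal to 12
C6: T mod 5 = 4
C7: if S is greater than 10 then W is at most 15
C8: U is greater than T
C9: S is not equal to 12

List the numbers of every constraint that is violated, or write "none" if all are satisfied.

No — constraints 5, 8 are not satisfied.

C1: 3U + 5W = 3(3) + 5(12) = 69 — OK.
C2: S + U = 13 + 3 = 16; 16 ≤ 18 — OK.
C3: W = 12 > 11, so we need T ≤ 9; T = 9 ≤ 9 — OK.
C4: T = 9, S = 13; distinct — OK.
C5: W = 12, but 12 is required to differ — violated.
C6: 9 mod 5 = 4 — OK.
C7: S = 13 > 10, so we need W ≤ 15; W = 12 ≤ 15 — OK.
C8: U = 3, T = 9; 3 ≤ 9 (want >) — violated.
C9: S = 13, and 13 ≠ 12 — OK.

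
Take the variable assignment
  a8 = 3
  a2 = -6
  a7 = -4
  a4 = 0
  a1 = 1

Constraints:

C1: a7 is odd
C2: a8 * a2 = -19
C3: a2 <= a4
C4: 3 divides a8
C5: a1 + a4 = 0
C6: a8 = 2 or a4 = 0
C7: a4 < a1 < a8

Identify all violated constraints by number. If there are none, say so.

C1: a7 = -4 is even — does not hold.
C2: a8 * a2 = 3 * (-6) = -18, not -19 — does not hold.
C3: a2 = -6, a4 = 0; -6 ≤ 0 — holds.
C4: 3 / 3 = 1, so 3 divides 3 — holds.
C5: a1 + a4 = 1 + 0 = 1, not 0 — does not hold.
C6: a8 = 3 ≠ 2, but a4 = 0 = 0 (second disjunct) — holds.
C7: values 0 < 1 < 3 — holds.

Constraints 1, 2, 5 do not hold.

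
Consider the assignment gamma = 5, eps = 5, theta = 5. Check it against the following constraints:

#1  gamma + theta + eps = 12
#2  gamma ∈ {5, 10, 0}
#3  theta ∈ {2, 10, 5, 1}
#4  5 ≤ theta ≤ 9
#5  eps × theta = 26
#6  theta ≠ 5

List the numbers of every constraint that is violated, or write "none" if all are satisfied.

Violated: 1, 5, and 6.

#1 gamma + theta + eps = 5 + 5 + 5 = 15, not 12 — fails.
#2 gamma = 5 is in {5, 10, 0} — holds.
#3 theta = 5 is in {2, 10, 5, 1} — holds.
#4 theta = 5 lies in [5, 9] — holds.
#5 eps × theta = 5 × 5 = 25, not 26 — fails.
#6 theta = 5, but 5 is required to differ — fails.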